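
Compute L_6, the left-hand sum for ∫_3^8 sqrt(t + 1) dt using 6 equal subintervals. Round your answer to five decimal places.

Δt = (8 − 3)/6 = 5/6.
Left endpoints: 3, 23/6, 14/3, 5.5, 19/3, 43/6.
f(3) ≈ 2.00000, f(23/6) ≈ 2.19848, f(14/3) ≈ 2.38048, f(5.5) ≈ 2.54951, f(19/3) ≈ 2.70801, f(43/6) ≈ 2.85774.
Sum = Δt · [f(3) + f(23/6) + f(14/3) + ...].
Sum ≈ 12.24518.

12.24518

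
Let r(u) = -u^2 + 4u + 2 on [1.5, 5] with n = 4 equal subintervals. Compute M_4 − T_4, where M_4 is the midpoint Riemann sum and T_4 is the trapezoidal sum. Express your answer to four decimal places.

M_4 ≈ 12.181641.
T_4 = 11.51171875.
M_4 − T_4 ≈ 0.6699.

0.6699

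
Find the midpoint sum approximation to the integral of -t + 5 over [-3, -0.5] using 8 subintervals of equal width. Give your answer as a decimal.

16.875

Δt = (-0.5 − (-3))/8 = 0.3125.
Midpoints: -2.84375, -2.53125, -2.21875, -1.90625, -1.59375, -1.28125, -0.96875, -0.65625.
f(-2.84375) = 7.84375, f(-2.53125) = 7.53125, f(-2.21875) = 7.21875, f(-1.90625) = 6.90625, f(-1.59375) = 6.59375, f(-1.28125) = 6.28125, f(-0.96875) = 5.96875, f(-0.65625) = 5.65625.
Sum = Δt · [f(-2.84375) + f(-2.53125) + f(-2.21875) + ...].
Sum = 16.875.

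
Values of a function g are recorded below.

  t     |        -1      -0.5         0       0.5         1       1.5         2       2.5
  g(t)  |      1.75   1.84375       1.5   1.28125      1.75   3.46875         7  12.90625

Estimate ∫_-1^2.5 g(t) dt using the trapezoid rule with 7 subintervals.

12.0859375

Δt = 0.5.
T_7 = (0.5/2)·[1.75 + 2·1.84375 + 2·1.5 + 2·1.28125 + 2·1.75 + 2·3.46875 + 2·7 + 12.90625] = 12.0859375.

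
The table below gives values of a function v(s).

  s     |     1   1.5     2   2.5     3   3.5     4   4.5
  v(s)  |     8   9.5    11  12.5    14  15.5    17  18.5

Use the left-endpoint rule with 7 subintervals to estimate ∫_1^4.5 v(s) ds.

Δs = 0.5.
Sum = 0.5·[8 + 9.5 + 11 + 12.5 + 14 + 15.5 + 17] = 43.75.

43.75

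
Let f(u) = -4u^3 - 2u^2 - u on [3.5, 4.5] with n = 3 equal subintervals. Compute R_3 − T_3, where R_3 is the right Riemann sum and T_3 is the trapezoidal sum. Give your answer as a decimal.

R_3 ≈ -332.092593.
T_3 ≈ -297.092593.
R_3 − T_3 = -35.

-35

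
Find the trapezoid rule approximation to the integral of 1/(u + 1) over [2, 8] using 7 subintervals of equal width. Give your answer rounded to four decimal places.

1.1046

Δu = (8 − 2)/7 = 6/7.
f(2) = 1/3, f(20/7) = 7/27, f(26/7) = 7/33, f(32/7) = 7/39, f(38/7) = 7/45, f(44/7) = 7/51, f(50/7) = 7/57, f(8) = 1/9.
T_7 = (Δu/2)·[f(u_0) + 2f(u_1) + ... + 2f(u_{6}) + f(u_7)].
Sum ≈ 1.1046.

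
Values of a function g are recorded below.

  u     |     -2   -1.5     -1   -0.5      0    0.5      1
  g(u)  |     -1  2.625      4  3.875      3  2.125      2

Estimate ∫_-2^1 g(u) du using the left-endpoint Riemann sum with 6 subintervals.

Δu = 0.5.
Sum = 0.5·[(-1) + 2.625 + 4 + 3.875 + 3 + 2.125] = 7.3125.

7.3125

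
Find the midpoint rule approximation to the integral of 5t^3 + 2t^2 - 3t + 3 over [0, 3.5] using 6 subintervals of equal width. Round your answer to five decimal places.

Δt = (3.5 − 0)/6 = 7/12.
Midpoints: 7/24, 0.875, 35/24, 49/24, 2.625, 77/24.
f(7/24) = 33443/13824, f(0.875) = 2691/512, f(35/24) = 254167/13824, f(49/24) = 660293/13824, f(2.625) = 50865/512, f(77/24) = 2475673/13824.
Sum = Δt · [f(7/24) + f(0.875) + f(35/24) + ...].
Sum ≈ 205.48271.

205.48271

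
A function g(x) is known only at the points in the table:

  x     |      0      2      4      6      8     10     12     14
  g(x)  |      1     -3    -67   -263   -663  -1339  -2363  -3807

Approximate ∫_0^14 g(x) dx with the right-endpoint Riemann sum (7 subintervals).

-17010

Δx = 2.
Sum = 2·[(-3) + (-67) + (-263) + (-663) + (-1339) + (-2363) + (-3807)] = -17010.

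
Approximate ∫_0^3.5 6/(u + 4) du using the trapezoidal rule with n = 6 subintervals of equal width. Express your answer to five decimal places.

Δu = (3.5 − 0)/6 = 7/12.
f(0) = 1.5, f(7/12) = 72/55, f(7/6) = 36/31, f(1.75) = 24/23, f(7/3) = 18/19, f(35/12) = 72/83, f(3.5) = 0.8.
T_6 = (Δu/2)·[f(u_0) + 2f(u_1) + ... + 2f(u_{5}) + f(u_6)].
Sum ≈ 3.77924.

3.77924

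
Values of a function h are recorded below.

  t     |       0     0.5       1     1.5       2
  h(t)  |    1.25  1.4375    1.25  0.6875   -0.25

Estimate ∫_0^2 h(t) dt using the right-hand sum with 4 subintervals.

Δt = 0.5.
Sum = 0.5·[1.4375 + 1.25 + 0.6875 + (-0.25)] = 1.5625.

1.5625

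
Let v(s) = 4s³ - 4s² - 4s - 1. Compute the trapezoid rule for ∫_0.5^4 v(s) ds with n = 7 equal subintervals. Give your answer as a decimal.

139.125

Δs = (4 − 0.5)/7 = 0.5.
v(0.5) = -3.5, v(1) = -5, v(1.5) = -2.5, v(2) = 7, v(2.5) = 26.5, v(3) = 59, v(3.5) = 107.5, v(4) = 175.
T_7 = (Δs/2)·[v(s_0) + 2v(s_1) + ... + 2v(s_{6}) + v(s_7)].
Sum = 139.125.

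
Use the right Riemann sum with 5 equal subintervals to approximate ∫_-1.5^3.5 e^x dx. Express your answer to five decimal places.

Δx = (3.5 − (-1.5))/5 = 1.
Right endpoints: -0.5, 0.5, 1.5, 2.5, 3.5.
f(-0.5) ≈ 0.60653, f(0.5) ≈ 1.64872, f(1.5) ≈ 4.48169, f(2.5) ≈ 12.18249, f(3.5) ≈ 33.11545.
Sum = Δx · [f(-0.5) + f(0.5) + f(1.5) + f(2.5) + f(3.5)].
Sum ≈ 52.03489.

52.03489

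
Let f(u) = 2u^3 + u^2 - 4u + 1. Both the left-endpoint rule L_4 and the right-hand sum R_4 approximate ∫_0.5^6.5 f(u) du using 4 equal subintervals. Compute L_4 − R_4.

-850.5

L_4 = 530.25.
R_4 = 1380.75.
L_4 − R_4 = -850.5.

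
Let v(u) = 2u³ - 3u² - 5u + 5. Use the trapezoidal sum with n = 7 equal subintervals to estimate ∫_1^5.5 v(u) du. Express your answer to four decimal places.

246.1454

Δu = (5.5 − 1)/7 = 9/14.
v(1) = -1, v(23/14) = -838/343, v(16/7) = 611/343, v(41/14) = 10195/686, v(25/7) = 13715/343, v(59/14) = 27557/343, v(34/7) = 47717/343, v(5.5) = 219.5.
T_7 = (Δu/2)·[v(u_0) + 2v(u_1) + ... + 2v(u_{6}) + v(u_7)].
Sum ≈ 246.1454.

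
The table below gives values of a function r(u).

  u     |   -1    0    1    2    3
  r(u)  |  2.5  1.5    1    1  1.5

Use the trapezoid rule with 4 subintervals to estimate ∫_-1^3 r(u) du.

5.5

Δu = 1.
T_4 = (1/2)·[2.5 + 2·1.5 + 2·1 + 2·1 + 1.5] = 5.5.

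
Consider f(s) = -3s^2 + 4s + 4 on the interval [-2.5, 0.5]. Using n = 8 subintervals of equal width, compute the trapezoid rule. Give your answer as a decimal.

-15.9609375

Δs = (0.5 − (-2.5))/8 = 0.375.
f(-2.5) = -24.75, f(-2.125) = -18.046875, f(-1.75) = -12.1875, f(-1.375) = -7.171875, f(-1) = -3, f(-0.625) = 0.328125, f(-0.25) = 2.8125, f(0.125) = 4.453125, f(0.5) = 5.25.
T_8 = (Δs/2)·[f(s_0) + 2f(s_1) + ... + 2f(s_{7}) + f(s_8)].
Sum = -15.9609375.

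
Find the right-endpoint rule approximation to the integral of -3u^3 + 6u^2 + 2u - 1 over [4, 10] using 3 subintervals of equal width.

-7878

Δu = (10 − 4)/3 = 2.
Right endpoints: 6, 8, 10.
f(6) = -421, f(8) = -1137, f(10) = -2381.
Sum = Δu · [f(6) + f(8) + f(10)].
Sum = -7878.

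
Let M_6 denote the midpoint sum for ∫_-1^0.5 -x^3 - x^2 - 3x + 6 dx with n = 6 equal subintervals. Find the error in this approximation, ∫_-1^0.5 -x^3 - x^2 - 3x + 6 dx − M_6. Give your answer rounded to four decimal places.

-0.0020

Exact integral: ∫_-1^0.5 f(x) dx = 9.984375.
M_6 ≈ 9.986328.
Error ≈ 9.984375 − 9.986328 ≈ -0.0020.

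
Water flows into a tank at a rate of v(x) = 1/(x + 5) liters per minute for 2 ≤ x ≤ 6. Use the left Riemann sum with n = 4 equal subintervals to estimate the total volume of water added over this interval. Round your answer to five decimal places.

0.47897

Δx = (6 − 2)/4 = 1.
Left endpoints: 2, 3, 4, 5.
v(2) = 1/7, v(3) = 0.125, v(4) = 1/9, v(5) = 0.1.
Sum = Δx · [v(2) + v(3) + v(4) + v(5)].
Sum ≈ 0.47897.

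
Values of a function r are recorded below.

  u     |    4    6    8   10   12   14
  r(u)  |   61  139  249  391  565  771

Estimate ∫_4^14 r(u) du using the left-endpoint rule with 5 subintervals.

Δu = 2.
Sum = 2·[61 + 139 + 249 + 391 + 565] = 2810.

2810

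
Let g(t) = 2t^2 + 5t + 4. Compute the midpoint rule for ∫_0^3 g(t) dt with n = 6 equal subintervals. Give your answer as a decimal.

52.375

Δt = (3 − 0)/6 = 0.5.
Midpoints: 0.25, 0.75, 1.25, 1.75, 2.25, 2.75.
g(0.25) = 5.375, g(0.75) = 8.875, g(1.25) = 13.375, g(1.75) = 18.875, g(2.25) = 25.375, g(2.75) = 32.875.
Sum = Δt · [g(0.25) + g(0.75) + g(1.25) + ...].
Sum = 52.375.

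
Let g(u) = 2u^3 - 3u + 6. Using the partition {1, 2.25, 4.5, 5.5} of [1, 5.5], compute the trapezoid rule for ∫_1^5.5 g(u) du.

486.7734375

Subinterval widths: 1.25, 2.25, 1.
g(1) = 5, g(2.25) = 22.03125, g(4.5) = 174.75, g(5.5) = 322.25.
On each subinterval the trapezoid contributes (Δu_i/2)·[g(u_{i-1}) + g(u_i)].
Sum = 486.7734375.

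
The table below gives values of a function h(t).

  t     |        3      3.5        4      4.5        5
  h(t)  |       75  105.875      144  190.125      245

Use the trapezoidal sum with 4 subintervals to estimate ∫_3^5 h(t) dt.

300

Δt = 0.5.
T_4 = (0.5/2)·[75 + 2·105.875 + 2·144 + 2·190.125 + 245] = 300.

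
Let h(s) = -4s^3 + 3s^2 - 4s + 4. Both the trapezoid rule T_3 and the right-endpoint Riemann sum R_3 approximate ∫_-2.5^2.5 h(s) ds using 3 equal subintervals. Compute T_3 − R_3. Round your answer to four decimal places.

T_3 ≈ 58.194444.
R_3 ≈ -62.638889.
T_3 − R_3 ≈ 120.8333.

120.8333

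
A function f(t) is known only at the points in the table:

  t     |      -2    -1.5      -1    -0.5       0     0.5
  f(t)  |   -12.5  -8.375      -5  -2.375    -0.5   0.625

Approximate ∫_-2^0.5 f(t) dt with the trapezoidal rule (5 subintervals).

Δt = 0.5.
T_5 = (0.5/2)·[(-12.5) + 2·(-8.375) + 2·(-5) + 2·(-2.375) + 2·(-0.5) + 0.625] = -11.09375.

-11.09375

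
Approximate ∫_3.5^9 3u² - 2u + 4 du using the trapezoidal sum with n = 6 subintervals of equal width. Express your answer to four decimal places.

641.6858

Δu = (9 − 3.5)/6 = 11/12.
f(3.5) = 33.75, f(53/12) = 53.6875, f(16/3) = 236/3, f(6.25) = 108.6875, f(43/6) = 143.75, f(97/12) = 8825/48, f(9) = 229.
T_6 = (Δu/2)·[f(u_0) + 2f(u_1) + ... + 2f(u_{5}) + f(u_6)].
Sum ≈ 641.6858.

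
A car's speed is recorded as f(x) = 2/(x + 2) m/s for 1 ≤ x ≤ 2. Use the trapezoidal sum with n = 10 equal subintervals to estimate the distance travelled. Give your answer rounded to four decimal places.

Δx = (2 − 1)/10 = 0.1.
f(1) = 2/3, f(1.1) = 20/31, f(1.2) = 0.625, f(1.3) = 20/33, f(1.4) = 10/17, f(1.5) = 4/7, f(1.6) = 5/9, f(1.7) = 20/37, f(1.8) = 10/19, f(1.9) = 20/39, f(2) = 0.5.
T_10 = (Δx/2)·[f(x_0) + 2f(x_1) + ... + 2f(x_{9}) + f(x_10)].
Sum ≈ 0.5754.

0.5754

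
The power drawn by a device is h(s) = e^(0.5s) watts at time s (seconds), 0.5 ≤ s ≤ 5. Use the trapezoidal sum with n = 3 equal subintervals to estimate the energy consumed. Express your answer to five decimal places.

Δs = (5 − 0.5)/3 = 1.5.
h(0.5) ≈ 1.28403, h(2) ≈ 2.71828, h(3.5) ≈ 5.75460, h(5) ≈ 12.18249.
T_3 = (Δs/2)·[h(s_0) + 2h(s_1) + 2h(s_2) + h(s_3)].
Sum ≈ 22.80922.

22.80922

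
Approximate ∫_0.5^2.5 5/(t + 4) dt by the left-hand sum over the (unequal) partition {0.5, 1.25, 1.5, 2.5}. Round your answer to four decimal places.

Subinterval widths: 0.75, 0.25, 1.
Left endpoints: 0.5, 1.25, 1.5.
f(0.5) = 10/9, f(1.25) = 20/21, f(1.5) = 10/11.
Sum = Σ Δt_i · f(t_i).
Sum ≈ 1.9805.

1.9805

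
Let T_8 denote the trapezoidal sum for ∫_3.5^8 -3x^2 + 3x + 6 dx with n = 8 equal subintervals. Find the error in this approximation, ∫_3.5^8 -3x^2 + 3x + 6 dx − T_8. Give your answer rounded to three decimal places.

0.712

Exact integral: ∫_3.5^8 f(x) dx = -364.5.
T_8 ≈ -365.21191.
Error ≈ -364.5 − (-365.21191) ≈ 0.712.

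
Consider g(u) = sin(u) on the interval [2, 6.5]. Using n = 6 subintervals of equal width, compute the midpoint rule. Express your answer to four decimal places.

-1.4259

Δu = (6.5 − 2)/6 = 0.75.
Midpoints: 2.375, 3.125, 3.875, 4.625, 5.375, 6.125.
g(2.375) ≈ 0.6937, g(3.125) ≈ 0.0166, g(3.875) ≈ -0.6694, g(4.625) ≈ -0.9962, g(5.375) ≈ -0.7884, g(6.125) ≈ -0.1575.
Sum = Δu · [g(2.375) + g(3.125) + g(3.875) + ...].
Sum ≈ -1.4259.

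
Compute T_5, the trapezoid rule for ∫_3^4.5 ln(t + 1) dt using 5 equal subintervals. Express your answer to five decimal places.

2.33043

Δt = (4.5 − 3)/5 = 0.3.
f(3) ≈ 1.38629, f(3.3) ≈ 1.45862, f(3.6) ≈ 1.52606, f(3.9) ≈ 1.58924, f(4.2) ≈ 1.64866, f(4.5) ≈ 1.70475.
T_5 = (Δt/2)·[f(t_0) + 2f(t_1) + ... + 2f(t_{4}) + f(t_5)].
Sum ≈ 2.33043.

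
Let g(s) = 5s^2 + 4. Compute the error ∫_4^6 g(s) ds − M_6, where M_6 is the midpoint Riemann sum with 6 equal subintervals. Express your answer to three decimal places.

0.093

Exact integral: ∫_4^6 g(s) ds ≈ 261.33333.
M_6 ≈ 261.24074.
Error ≈ 261.33333 − 261.24074 ≈ 0.093.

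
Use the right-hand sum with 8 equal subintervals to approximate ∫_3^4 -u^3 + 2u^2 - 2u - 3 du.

Δu = (4 − 3)/8 = 0.125.
Right endpoints: 3.125, 3.25, 3.375, 3.5, 3.625, 3.75, 3.875, 4.
f(3.125) = -10361/512, f(3.25) = -22.703125, f(3.375) = -13011/512, f(3.5) = -28.375, f(3.625) = -16181/512, f(3.75) = -35.109375, f(3.875) = -19919/512, f(4) = -43.
Sum = Δu · [f(3.125) + f(3.25) + f(3.375) + ...].
Sum = -30.66796875.

-30.66796875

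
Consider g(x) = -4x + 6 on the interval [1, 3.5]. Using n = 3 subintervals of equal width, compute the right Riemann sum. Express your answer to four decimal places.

Δx = (3.5 − 1)/3 = 5/6.
Right endpoints: 11/6, 8/3, 3.5.
g(11/6) = -4/3, g(8/3) = -14/3, g(3.5) = -8.
Sum = Δx · [g(11/6) + g(8/3) + g(3.5)].
Sum ≈ -11.6667.

-11.6667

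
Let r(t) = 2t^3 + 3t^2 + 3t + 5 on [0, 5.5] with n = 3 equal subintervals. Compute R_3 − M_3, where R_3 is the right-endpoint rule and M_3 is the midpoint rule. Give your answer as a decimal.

R_3 ≈ 1160.194444.
M_3 ≈ 666.741319.
R_3 − M_3 = 493.453125.

493.453125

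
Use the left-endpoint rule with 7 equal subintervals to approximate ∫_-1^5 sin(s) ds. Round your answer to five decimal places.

0.29107

Δs = (5 − (-1))/7 = 6/7.
Left endpoints: -1, -1/7, 5/7, 11/7, 17/7, 23/7, 29/7.
f(-1) ≈ -0.84147, f(-1/7) ≈ -0.14237, f(5/7) ≈ 0.65508, f(11/7) ≈ 1.00000, f(17/7) ≈ 0.65412, f(23/7) ≈ -0.14362, f(29/7) ≈ -0.84215.
Sum = Δs · [f(-1) + f(-1/7) + f(5/7) + ...].
Sum ≈ 0.29107.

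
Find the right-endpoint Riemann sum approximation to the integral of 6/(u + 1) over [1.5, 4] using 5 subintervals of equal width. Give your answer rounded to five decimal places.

3.87381

Δu = (4 − 1.5)/5 = 0.5.
Right endpoints: 2, 2.5, 3, 3.5, 4.
f(2) = 2, f(2.5) = 12/7, f(3) = 1.5, f(3.5) = 4/3, f(4) = 1.2.
Sum = Δu · [f(2) + f(2.5) + f(3) + f(3.5) + f(4)].
Sum ≈ 3.87381.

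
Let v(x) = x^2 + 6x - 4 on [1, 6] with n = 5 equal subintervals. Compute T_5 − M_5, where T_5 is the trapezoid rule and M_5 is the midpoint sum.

T_5 = 157.5.
M_5 = 156.25.
T_5 − M_5 = 1.25.

1.25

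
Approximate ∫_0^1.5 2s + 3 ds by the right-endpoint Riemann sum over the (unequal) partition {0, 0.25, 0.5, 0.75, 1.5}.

Subinterval widths: 0.25, 0.25, 0.25, 0.75.
Right endpoints: 0.25, 0.5, 0.75, 1.5.
f(0.25) = 3.5, f(0.5) = 4, f(0.75) = 4.5, f(1.5) = 6.
Sum = Σ Δs_i · f(s_i).
Sum = 7.5.

7.5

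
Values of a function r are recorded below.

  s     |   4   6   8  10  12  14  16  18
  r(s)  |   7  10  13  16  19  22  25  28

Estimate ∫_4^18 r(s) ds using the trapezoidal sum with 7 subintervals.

Δs = 2.
T_7 = (2/2)·[7 + 2·10 + 2·13 + 2·16 + 2·19 + 2·22 + 2·25 + 28] = 245.

245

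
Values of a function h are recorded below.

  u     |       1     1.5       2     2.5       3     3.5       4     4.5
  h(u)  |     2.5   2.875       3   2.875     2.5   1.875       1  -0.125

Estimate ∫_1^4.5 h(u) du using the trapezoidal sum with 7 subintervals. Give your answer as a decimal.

7.65625

Δu = 0.5.
T_7 = (0.5/2)·[2.5 + 2·2.875 + 2·3 + 2·2.875 + 2·2.5 + 2·1.875 + 2·1 + (-0.125)] = 7.65625.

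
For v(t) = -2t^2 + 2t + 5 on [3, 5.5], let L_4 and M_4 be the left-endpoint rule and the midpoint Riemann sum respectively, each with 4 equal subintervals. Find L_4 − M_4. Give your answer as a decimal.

11.23046875

L_4 = -47.7734375.
M_4 = -59.00390625.
L_4 − M_4 = 11.23046875.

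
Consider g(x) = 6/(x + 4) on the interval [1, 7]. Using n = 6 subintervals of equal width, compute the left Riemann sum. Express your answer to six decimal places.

Δx = (7 − 1)/6 = 1.
Left endpoints: 1, 2, 3, 4, 5, 6.
g(1) = 1.2, g(2) = 1, g(3) = 6/7, g(4) = 0.75, g(5) = 2/3, g(6) = 0.6.
Sum = Δx · [g(1) + g(2) + g(3) + ...].
Sum ≈ 5.073810.

5.073810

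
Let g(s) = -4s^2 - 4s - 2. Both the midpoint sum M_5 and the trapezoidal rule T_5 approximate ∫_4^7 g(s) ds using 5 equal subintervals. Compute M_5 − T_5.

M_5 = -443.64.
T_5 = -444.72.
M_5 − T_5 = 1.08.

1.08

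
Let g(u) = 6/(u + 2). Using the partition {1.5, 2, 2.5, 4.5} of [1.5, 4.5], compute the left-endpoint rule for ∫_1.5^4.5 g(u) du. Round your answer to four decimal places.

4.2738

Subinterval widths: 0.5, 0.5, 2.
Left endpoints: 1.5, 2, 2.5.
g(1.5) = 12/7, g(2) = 1.5, g(2.5) = 4/3.
Sum = Σ Δu_i · g(u_i).
Sum ≈ 4.2738.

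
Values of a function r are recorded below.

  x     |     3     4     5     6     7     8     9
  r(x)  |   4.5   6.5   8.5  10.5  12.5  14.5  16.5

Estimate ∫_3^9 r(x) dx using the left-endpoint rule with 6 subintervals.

57

Δx = 1.
Sum = 1·[4.5 + 6.5 + 8.5 + 10.5 + 12.5 + 14.5] = 57.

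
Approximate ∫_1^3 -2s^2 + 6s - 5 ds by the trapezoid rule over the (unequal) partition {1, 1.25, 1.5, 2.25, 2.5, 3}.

Subinterval widths: 0.25, 0.25, 0.75, 0.25, 0.5.
f(1) = -1, f(1.25) = -0.625, f(1.5) = -0.5, f(2.25) = -1.625, f(2.5) = -2.5, f(3) = -5.
On each subinterval the trapezoid contributes (Δs_i/2)·[f(s_{i-1}) + f(s_i)].
Sum = -3.53125.

-3.53125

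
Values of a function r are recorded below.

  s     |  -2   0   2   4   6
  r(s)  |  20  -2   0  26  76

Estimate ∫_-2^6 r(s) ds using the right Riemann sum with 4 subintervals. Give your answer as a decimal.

200

Δs = 2.
Sum = 2·[(-2) + 0 + 26 + 76] = 200.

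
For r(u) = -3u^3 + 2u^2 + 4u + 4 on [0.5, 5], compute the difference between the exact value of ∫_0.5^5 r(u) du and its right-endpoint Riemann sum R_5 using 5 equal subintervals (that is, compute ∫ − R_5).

152.026875

Exact integral: ∫_0.5^5 r(u) du = -317.953125.
R_5 = -469.98.
Error = -317.953125 − (-469.98) = 152.026875.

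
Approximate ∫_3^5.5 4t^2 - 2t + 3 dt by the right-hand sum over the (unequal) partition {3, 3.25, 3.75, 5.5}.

Subinterval widths: 0.25, 0.5, 1.75.
Right endpoints: 3.25, 3.75, 5.5.
f(3.25) = 38.75, f(3.75) = 51.75, f(5.5) = 113.
Sum = Σ Δt_i · f(t_i).
Sum = 233.3125.

233.3125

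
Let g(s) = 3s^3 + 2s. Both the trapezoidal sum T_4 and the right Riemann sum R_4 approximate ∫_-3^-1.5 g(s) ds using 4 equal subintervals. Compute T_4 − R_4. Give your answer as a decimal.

T_4 ≈ -64.41504.
R_4 ≈ -50.56348.
T_4 − R_4 = -13.8515625.

-13.8515625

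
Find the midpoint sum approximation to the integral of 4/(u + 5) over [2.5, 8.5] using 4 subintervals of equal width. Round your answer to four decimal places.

2.3466

Δu = (8.5 − 2.5)/4 = 1.5.
Midpoints: 3.25, 4.75, 6.25, 7.75.
f(3.25) = 16/33, f(4.75) = 16/39, f(6.25) = 16/45, f(7.75) = 16/51.
Sum = Δu · [f(3.25) + f(4.75) + f(6.25) + f(7.75)].
Sum ≈ 2.3466.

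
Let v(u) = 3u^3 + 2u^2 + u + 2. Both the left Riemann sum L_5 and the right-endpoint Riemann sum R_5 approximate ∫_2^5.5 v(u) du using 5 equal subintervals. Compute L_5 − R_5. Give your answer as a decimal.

-371.7875

L_5 = 624.33.
R_5 = 996.1175.
L_5 − R_5 = -371.7875.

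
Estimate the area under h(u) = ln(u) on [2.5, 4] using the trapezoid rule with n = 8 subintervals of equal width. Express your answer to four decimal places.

Δu = (4 − 2.5)/8 = 0.1875.
h(2.5) ≈ 0.9163, h(2.6875) ≈ 0.9886, h(2.875) ≈ 1.0561, h(3.0625) ≈ 1.1192, h(3.25) ≈ 1.1787, h(3.4375) ≈ 1.2347, h(3.625) ≈ 1.2879, h(3.8125) ≈ 1.3383, h(4) ≈ 1.3863.
T_8 = (Δu/2)·[h(u_0) + 2h(u_1) + ... + 2h(u_{7}) + h(u_8)].
Sum ≈ 1.7540.

1.7540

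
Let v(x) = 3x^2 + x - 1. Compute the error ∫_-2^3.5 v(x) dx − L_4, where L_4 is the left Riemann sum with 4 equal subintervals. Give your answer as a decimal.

15.59765625

Exact integral: ∫_-2^3.5 v(x) dx = 49.5.
L_4 = 33.90234375.
Error = 49.5 − 33.90234375 = 15.59765625.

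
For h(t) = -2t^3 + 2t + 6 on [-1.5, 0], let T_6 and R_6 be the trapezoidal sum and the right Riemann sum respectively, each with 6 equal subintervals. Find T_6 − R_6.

T_6 = 9.3515625.
R_6 = 8.8828125.
T_6 − R_6 = 0.46875.

0.46875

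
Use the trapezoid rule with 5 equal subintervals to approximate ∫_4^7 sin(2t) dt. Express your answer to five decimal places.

-0.12376

Δt = (7 − 4)/5 = 0.6.
f(4) ≈ 0.98936, f(4.6) ≈ 0.22289, f(5.2) ≈ -0.82783, f(5.8) ≈ -0.82283, f(6.4) ≈ 0.23151, f(7) ≈ 0.99061.
T_5 = (Δt/2)·[f(t_0) + 2f(t_1) + ... + 2f(t_{4}) + f(t_5)].
Sum ≈ -0.12376.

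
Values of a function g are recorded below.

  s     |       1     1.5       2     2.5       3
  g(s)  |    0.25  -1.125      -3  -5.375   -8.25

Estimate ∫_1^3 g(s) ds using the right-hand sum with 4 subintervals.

-8.875

Δs = 0.5.
Sum = 0.5·[(-1.125) + (-3) + (-5.375) + (-8.25)] = -8.875.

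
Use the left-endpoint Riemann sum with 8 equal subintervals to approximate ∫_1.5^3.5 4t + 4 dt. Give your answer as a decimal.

27

Δt = (3.5 − 1.5)/8 = 0.25.
Left endpoints: 1.5, 1.75, 2, 2.25, 2.5, 2.75, 3, 3.25.
f(1.5) = 10, f(1.75) = 11, f(2) = 12, f(2.25) = 13, f(2.5) = 14, f(2.75) = 15, f(3) = 16, f(3.25) = 17.
Sum = Δt · [f(1.5) + f(1.75) + f(2) + ...].
Sum = 27.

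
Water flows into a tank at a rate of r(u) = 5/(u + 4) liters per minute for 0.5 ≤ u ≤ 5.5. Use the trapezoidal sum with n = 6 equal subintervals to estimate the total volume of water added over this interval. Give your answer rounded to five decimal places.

3.74711

Δu = (5.5 − 0.5)/6 = 5/6.
r(0.5) = 10/9, r(4/3) = 0.9375, r(13/6) = 30/37, r(3) = 5/7, r(23/6) = 30/47, r(14/3) = 15/26, r(5.5) = 10/19.
T_6 = (Δu/2)·[r(u_0) + 2r(u_1) + ... + 2r(u_{5}) + r(u_6)].
Sum ≈ 3.74711.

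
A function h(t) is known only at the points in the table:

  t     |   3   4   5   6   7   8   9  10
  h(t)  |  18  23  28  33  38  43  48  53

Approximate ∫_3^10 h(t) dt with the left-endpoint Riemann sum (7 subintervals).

231

Δt = 1.
Sum = 1·[18 + 23 + 28 + 33 + 38 + 43 + 48] = 231.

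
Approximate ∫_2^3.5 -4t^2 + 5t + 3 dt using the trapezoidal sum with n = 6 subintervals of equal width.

-21.4375

Δt = (3.5 − 2)/6 = 0.25.
f(2) = -3, f(2.25) = -6, f(2.5) = -9.5, f(2.75) = -13.5, f(3) = -18, f(3.25) = -23, f(3.5) = -28.5.
T_6 = (Δt/2)·[f(t_0) + 2f(t_1) + ... + 2f(t_{5}) + f(t_6)].
Sum = -21.4375.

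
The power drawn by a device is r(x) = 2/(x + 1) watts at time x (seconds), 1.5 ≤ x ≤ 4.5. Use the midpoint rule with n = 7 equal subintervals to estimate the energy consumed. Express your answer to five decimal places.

1.57498

Δx = (4.5 − 1.5)/7 = 3/7.
Midpoints: 12/7, 15/7, 18/7, 3, 24/7, 27/7, 30/7.
r(12/7) = 14/19, r(15/7) = 7/11, r(18/7) = 0.56, r(3) = 0.5, r(24/7) = 14/31, r(27/7) = 7/17, r(30/7) = 14/37.
Sum = Δx · [r(12/7) + r(15/7) + r(18/7) + ...].
Sum ≈ 1.57498.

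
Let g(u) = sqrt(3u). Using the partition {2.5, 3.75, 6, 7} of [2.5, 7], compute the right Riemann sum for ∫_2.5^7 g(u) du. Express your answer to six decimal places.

18.321145

Subinterval widths: 1.25, 2.25, 1.
Right endpoints: 3.75, 6, 7.
g(3.75) ≈ 3.354102, g(6) ≈ 4.242641, g(7) ≈ 4.582576.
Sum = Σ Δu_i · g(u_i).
Sum ≈ 18.321145.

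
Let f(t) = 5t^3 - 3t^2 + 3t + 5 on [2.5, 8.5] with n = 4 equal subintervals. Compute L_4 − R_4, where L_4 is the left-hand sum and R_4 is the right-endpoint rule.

L_4 = 4076.25.
R_4 = 8295.
L_4 − R_4 = -4218.75.

-4218.75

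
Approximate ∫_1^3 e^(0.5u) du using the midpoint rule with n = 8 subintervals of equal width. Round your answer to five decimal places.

5.66225

Δu = (3 − 1)/8 = 0.25.
Midpoints: 1.125, 1.375, 1.625, 1.875, 2.125, 2.375, 2.625, 2.875.
f(1.125) ≈ 1.75505, f(1.375) ≈ 1.98874, f(1.625) ≈ 2.25353, f(1.875) ≈ 2.55359, f(2.125) ≈ 2.89360, f(2.375) ≈ 3.27887, f(2.625) ≈ 3.71545, f(2.875) ≈ 4.21016.
Sum = Δu · [f(1.125) + f(1.375) + f(1.625) + ...].
Sum ≈ 5.66225.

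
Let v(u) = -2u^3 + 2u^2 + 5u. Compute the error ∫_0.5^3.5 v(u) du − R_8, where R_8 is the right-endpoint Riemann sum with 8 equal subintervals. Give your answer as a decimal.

9.421875

Exact integral: ∫_0.5^3.5 v(u) du = -16.5.
R_8 = -25.921875.
Error = -16.5 − (-25.921875) = 9.421875.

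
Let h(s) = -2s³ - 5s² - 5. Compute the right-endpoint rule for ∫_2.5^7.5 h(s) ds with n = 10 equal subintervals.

Δs = (7.5 − 2.5)/10 = 0.5.
Right endpoints: 3, 3.5, 4, 4.5, 5, 5.5, 6, 6.5, 7, 7.5.
h(3) = -104, h(3.5) = -152, h(4) = -213, h(4.5) = -288.5, h(5) = -380, h(5.5) = -489, h(6) = -617, h(6.5) = -765.5, h(7) = -936, h(7.5) = -1130.
Sum = Δs · [h(3) + h(3.5) + h(4) + ...].
Sum = -2537.5.

-2537.5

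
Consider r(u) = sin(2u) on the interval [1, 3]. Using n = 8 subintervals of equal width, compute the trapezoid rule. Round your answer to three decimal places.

Δu = (3 − 1)/8 = 0.25.
r(1) ≈ 0.909, r(1.25) ≈ 0.598, r(1.5) ≈ 0.141, r(1.75) ≈ -0.351, r(2) ≈ -0.757, r(2.25) ≈ -0.978, r(2.5) ≈ -0.959, r(2.75) ≈ -0.706, r(3) ≈ -0.279.
T_8 = (Δu/2)·[r(u_0) + 2r(u_1) + ... + 2r(u_{7}) + r(u_8)].
Sum ≈ -0.674.

-0.674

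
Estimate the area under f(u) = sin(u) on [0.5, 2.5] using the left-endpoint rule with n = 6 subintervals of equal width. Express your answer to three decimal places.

Δu = (2.5 − 0.5)/6 = 1/3.
Left endpoints: 0.5, 5/6, 7/6, 1.5, 11/6, 13/6.
f(0.5) ≈ 0.479, f(5/6) ≈ 0.740, f(7/6) ≈ 0.919, f(1.5) ≈ 0.997, f(11/6) ≈ 0.966, f(13/6) ≈ 0.828.
Sum = Δu · [f(0.5) + f(5/6) + f(7/6) + ...].
Sum ≈ 1.643.

1.643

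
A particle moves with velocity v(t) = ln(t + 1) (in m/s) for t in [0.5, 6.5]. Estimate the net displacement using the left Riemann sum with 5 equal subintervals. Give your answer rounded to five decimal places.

7.47538

Δt = (6.5 − 0.5)/5 = 1.2.
Left endpoints: 0.5, 1.7, 2.9, 4.1, 5.3.
v(0.5) ≈ 0.40547, v(1.7) ≈ 0.99325, v(2.9) ≈ 1.36098, v(4.1) ≈ 1.62924, v(5.3) ≈ 1.84055.
Sum = Δt · [v(0.5) + v(1.7) + v(2.9) + v(4.1) + v(5.3)].
Sum ≈ 7.47538.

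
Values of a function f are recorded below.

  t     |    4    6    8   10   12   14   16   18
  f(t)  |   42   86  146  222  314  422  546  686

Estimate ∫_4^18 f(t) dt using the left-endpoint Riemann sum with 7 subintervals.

Δt = 2.
Sum = 2·[42 + 86 + 146 + 222 + 314 + 422 + 546] = 3556.

3556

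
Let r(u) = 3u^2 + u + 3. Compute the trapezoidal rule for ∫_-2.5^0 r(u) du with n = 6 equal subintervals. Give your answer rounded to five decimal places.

Δu = (0 − (-2.5))/6 = 5/12.
r(-2.5) = 19.25, r(-25/12) = 13.9375, r(-5/3) = 29/3, r(-1.25) = 6.4375, r(-5/6) = 4.25, r(-5/12) = 149/48, r(0) = 3.
T_6 = (Δu/2)·[r(u_0) + 2r(u_1) + ... + 2r(u_{5}) + r(u_6)].
Sum ≈ 20.21701.

20.21701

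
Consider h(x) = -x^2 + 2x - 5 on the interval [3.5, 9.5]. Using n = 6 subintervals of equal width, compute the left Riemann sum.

-191.5

Δx = (9.5 − 3.5)/6 = 1.
Left endpoints: 3.5, 4.5, 5.5, 6.5, 7.5, 8.5.
h(3.5) = -10.25, h(4.5) = -16.25, h(5.5) = -24.25, h(6.5) = -34.25, h(7.5) = -46.25, h(8.5) = -60.25.
Sum = Δx · [h(3.5) + h(4.5) + h(5.5) + ...].
Sum = -191.5.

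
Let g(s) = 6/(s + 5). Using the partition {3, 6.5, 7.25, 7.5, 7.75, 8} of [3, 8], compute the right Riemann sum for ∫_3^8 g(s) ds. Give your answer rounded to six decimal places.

2.546466

Subinterval widths: 3.5, 0.75, 0.25, 0.25, 0.25.
Right endpoints: 6.5, 7.25, 7.5, 7.75, 8.
g(6.5) = 12/23, g(7.25) = 24/49, g(7.5) = 0.48, g(7.75) = 8/17, g(8) = 6/13.
Sum = Σ Δs_i · g(s_i).
Sum ≈ 2.546466.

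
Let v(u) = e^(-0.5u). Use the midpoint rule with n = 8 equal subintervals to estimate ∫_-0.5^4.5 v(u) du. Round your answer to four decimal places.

2.3477

Δu = (4.5 − (-0.5))/8 = 0.625.
Midpoints: -0.1875, 0.4375, 1.0625, 1.6875, 2.3125, 2.9375, 3.5625, 4.1875.
v(-0.1875) ≈ 1.0983, v(0.4375) ≈ 0.8035, v(1.0625) ≈ 0.5879, v(1.6875) ≈ 0.4301, v(2.3125) ≈ 0.3147, v(2.9375) ≈ 0.2302, v(3.5625) ≈ 0.1684, v(4.1875) ≈ 0.1232.
Sum = Δu · [v(-0.1875) + v(0.4375) + v(1.0625) + ...].
Sum ≈ 2.3477.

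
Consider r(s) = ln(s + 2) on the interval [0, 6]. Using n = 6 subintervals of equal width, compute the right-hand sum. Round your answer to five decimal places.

9.91146

Δs = (6 − 0)/6 = 1.
Right endpoints: 1, 2, 3, 4, 5, 6.
r(1) ≈ 1.09861, r(2) ≈ 1.38629, r(3) ≈ 1.60944, r(4) ≈ 1.79176, r(5) ≈ 1.94591, r(6) ≈ 2.07944.
Sum = Δs · [r(1) + r(2) + r(3) + ...].
Sum ≈ 9.91146.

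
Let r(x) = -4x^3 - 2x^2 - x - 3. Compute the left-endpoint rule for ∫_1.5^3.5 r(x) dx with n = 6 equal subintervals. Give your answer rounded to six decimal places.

-153.518519

Δx = (3.5 − 1.5)/6 = 1/3.
Left endpoints: 1.5, 11/6, 13/6, 2.5, 17/6, 19/6.
r(1.5) = -22.5, r(11/6) = -1955/54, r(13/6) = -2983/54, r(2.5) = -80.5, r(17/6) = -6095/54, r(19/6) = -8275/54.
Sum = Δx · [r(1.5) + r(11/6) + r(13/6) + ...].
Sum ≈ -153.518519.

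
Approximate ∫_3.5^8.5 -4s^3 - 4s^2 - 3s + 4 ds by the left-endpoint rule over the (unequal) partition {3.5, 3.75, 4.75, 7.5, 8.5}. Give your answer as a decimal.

-3717.453125

Subinterval widths: 0.25, 1, 2.75, 1.
Left endpoints: 3.5, 3.75, 4.75, 7.5.
f(3.5) = -227, f(3.75) = -274.4375, f(4.75) = -529.1875, f(7.5) = -1931.
Sum = Σ Δs_i · f(s_i).
Sum = -3717.453125.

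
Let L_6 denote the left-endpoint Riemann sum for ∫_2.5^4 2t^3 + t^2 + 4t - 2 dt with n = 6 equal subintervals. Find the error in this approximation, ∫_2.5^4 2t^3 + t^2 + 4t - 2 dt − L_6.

Exact integral: ∫_2.5^4 f(t) dt = 141.09375.
L_6 = 127.3515625.
Error = 141.09375 − 127.3515625 = 13.7421875.

13.7421875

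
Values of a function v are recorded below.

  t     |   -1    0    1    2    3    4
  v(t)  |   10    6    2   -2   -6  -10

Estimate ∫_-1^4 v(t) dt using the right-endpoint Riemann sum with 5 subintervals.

Δt = 1.
Sum = 1·[6 + 2 + (-2) + (-6) + (-10)] = -10.

-10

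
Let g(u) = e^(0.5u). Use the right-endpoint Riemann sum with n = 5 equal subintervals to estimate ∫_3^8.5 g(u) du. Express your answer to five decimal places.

Δu = (8.5 − 3)/5 = 1.1.
Right endpoints: 4.1, 5.2, 6.3, 7.4, 8.5.
g(4.1) ≈ 7.76790, g(5.2) ≈ 13.46374, g(6.3) ≈ 23.33606, g(7.4) ≈ 40.44730, g(8.5) ≈ 70.10541.
Sum = Δu · [g(4.1) + g(5.2) + g(6.3) + g(7.4) + g(8.5)].
Sum ≈ 170.63246.

170.63246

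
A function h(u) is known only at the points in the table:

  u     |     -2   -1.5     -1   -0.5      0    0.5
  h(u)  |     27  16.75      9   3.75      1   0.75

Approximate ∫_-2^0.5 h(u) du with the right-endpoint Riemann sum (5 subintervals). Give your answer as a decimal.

Δu = 0.5.
Sum = 0.5·[16.75 + 9 + 3.75 + 1 + 0.75] = 15.625.

15.625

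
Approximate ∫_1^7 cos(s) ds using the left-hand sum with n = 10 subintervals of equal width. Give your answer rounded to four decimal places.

Δs = (7 − 1)/10 = 0.6.
Left endpoints: 1, 1.6, 2.2, 2.8, 3.4, 4, 4.6, 5.2, 5.8, 6.4.
f(1) ≈ 0.5403, f(1.6) ≈ -0.0292, f(2.2) ≈ -0.5885, f(2.8) ≈ -0.9422, f(3.4) ≈ -0.9668, f(4) ≈ -0.6536, f(4.6) ≈ -0.1122, f(5.2) ≈ 0.4685, f(5.8) ≈ 0.8855, f(6.4) ≈ 0.9932.
Sum = Δs · [f(1) + f(1.6) + f(2.2) + ...].
Sum ≈ -0.2430.

-0.2430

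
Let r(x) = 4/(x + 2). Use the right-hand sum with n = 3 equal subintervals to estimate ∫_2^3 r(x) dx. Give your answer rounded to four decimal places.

Δx = (3 − 2)/3 = 1/3.
Right endpoints: 7/3, 8/3, 3.
r(7/3) = 12/13, r(8/3) = 6/7, r(3) = 0.8.
Sum = Δx · [r(7/3) + r(8/3) + r(3)].
Sum ≈ 0.8601.

0.8601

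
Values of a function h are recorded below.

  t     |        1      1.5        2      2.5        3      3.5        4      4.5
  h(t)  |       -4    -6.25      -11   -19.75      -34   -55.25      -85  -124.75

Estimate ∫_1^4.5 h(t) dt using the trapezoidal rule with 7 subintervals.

Δt = 0.5.
T_7 = (0.5/2)·[(-4) + 2·(-6.25) + 2·(-11) + 2·(-19.75) + 2·(-34) + 2·(-55.25) + 2·(-85) + (-124.75)] = -137.8125.

-137.8125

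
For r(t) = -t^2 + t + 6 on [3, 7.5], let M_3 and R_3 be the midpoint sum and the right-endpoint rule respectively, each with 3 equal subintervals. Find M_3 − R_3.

M_3 = -80.15625.
R_3 = -114.75.
M_3 − R_3 = 34.59375.

34.59375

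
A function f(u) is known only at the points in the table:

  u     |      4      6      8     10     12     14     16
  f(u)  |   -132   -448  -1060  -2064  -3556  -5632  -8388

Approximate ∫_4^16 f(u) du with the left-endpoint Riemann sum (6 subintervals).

Δu = 2.
Sum = 2·[(-132) + (-448) + (-1060) + (-2064) + (-3556) + (-5632)] = -25784.

-25784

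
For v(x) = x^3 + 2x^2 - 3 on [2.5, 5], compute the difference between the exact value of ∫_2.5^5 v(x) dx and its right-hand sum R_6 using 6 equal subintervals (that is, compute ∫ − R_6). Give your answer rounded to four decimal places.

Exact integral: ∫_2.5^5 v(x) dx ≈ 211.901042.
R_6 ≈ 243.458478.
Error ≈ 211.901042 − 243.458478 ≈ -31.5574.

-31.5574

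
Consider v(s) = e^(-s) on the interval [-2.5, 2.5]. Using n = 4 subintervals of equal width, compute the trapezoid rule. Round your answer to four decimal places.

13.6364

Δs = (2.5 − (-2.5))/4 = 1.25.
v(-2.5) ≈ 12.1825, v(-1.25) ≈ 3.4903, v(0) ≈ 1.0000, v(1.25) ≈ 0.2865, v(2.5) ≈ 0.0821.
T_4 = (Δs/2)·[v(s_0) + 2v(s_1) + 2v(s_2) + 2v(s_3) + v(s_4)].
Sum ≈ 13.6364.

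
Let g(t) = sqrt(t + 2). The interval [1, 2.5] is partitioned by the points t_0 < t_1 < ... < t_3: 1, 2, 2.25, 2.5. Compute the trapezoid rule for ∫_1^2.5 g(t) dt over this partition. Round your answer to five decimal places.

2.89658

Subinterval widths: 1, 0.25, 0.25.
g(1) ≈ 1.73205, g(2) ≈ 2.00000, g(2.25) ≈ 2.06155, g(2.5) ≈ 2.12132.
On each subinterval the trapezoid contributes (Δt_i/2)·[g(t_{i-1}) + g(t_i)].
Sum ≈ 2.89658.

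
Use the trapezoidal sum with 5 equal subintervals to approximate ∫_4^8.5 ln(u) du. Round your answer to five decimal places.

Δu = (8.5 − 4)/5 = 0.9.
f(4) ≈ 1.38629, f(4.9) ≈ 1.58924, f(5.8) ≈ 1.75786, f(6.7) ≈ 1.90211, f(7.6) ≈ 2.02815, f(8.5) ≈ 2.14007.
T_5 = (Δu/2)·[f(u_0) + 2f(u_1) + ... + 2f(u_{4}) + f(u_5)].
Sum ≈ 8.13648.

8.13648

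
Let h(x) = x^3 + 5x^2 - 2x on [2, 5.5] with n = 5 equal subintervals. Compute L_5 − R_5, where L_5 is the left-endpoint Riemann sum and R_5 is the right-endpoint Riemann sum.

-197.8375

L_5 = 368.2.
R_5 = 566.0375.
L_5 − R_5 = -197.8375.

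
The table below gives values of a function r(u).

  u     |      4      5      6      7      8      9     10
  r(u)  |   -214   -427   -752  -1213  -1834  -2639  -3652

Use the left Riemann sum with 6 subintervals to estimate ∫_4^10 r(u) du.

Δu = 1.
Sum = 1·[(-214) + (-427) + (-752) + (-1213) + (-1834) + (-2639)] = -7079.

-7079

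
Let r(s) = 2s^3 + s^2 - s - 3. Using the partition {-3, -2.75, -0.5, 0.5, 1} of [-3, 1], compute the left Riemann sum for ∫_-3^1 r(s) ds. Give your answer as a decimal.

Subinterval widths: 0.25, 2.25, 1, 0.5.
Left endpoints: -3, -2.75, -0.5, 0.5.
r(-3) = -45, r(-2.75) = -34.28125, r(-0.5) = -2.5, r(0.5) = -3.
Sum = Σ Δs_i · r(s_i).
Sum = -92.3828125.

-92.3828125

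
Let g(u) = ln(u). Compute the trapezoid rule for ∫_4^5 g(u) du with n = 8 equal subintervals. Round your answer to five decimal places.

Δu = (5 − 4)/8 = 0.125.
g(4) ≈ 1.38629, g(4.125) ≈ 1.41707, g(4.25) ≈ 1.44692, g(4.375) ≈ 1.47591, g(4.5) ≈ 1.50408, g(4.625) ≈ 1.53148, g(4.75) ≈ 1.55814, g(4.875) ≈ 1.58412, g(5) ≈ 1.60944.
T_8 = (Δu/2)·[g(u_0) + 2g(u_1) + ... + 2g(u_{7}) + g(u_8)].
Sum ≈ 1.50195.

1.50195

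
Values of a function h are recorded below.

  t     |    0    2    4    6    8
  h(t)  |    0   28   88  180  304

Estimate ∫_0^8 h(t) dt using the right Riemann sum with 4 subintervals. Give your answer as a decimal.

Δt = 2.
Sum = 2·[28 + 88 + 180 + 304] = 1200.

1200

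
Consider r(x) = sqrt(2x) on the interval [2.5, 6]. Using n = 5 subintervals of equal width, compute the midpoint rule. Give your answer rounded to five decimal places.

Δx = (6 − 2.5)/5 = 0.7.
Midpoints: 2.85, 3.55, 4.25, 4.95, 5.65.
r(2.85) ≈ 2.38747, r(3.55) ≈ 2.66458, r(4.25) ≈ 2.91548, r(4.95) ≈ 3.14643, r(5.65) ≈ 3.36155.
Sum = Δx · [r(2.85) + r(3.55) + r(4.25) + r(4.95) + r(5.65)].
Sum ≈ 10.13285.

10.13285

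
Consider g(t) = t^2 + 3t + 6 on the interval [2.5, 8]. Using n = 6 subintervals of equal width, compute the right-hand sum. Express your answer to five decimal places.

Δt = (8 − 2.5)/6 = 11/12.
Right endpoints: 41/12, 13/3, 5.25, 37/6, 85/12, 8.
g(41/12) = 4021/144, g(13/3) = 340/9, g(5.25) = 49.3125, g(37/6) = 2251/36, g(85/12) = 11149/144, g(8) = 94.
Sum = Δt · [g(41/12) + g(13/3) + g(5.25) + ...].
Sum ≈ 319.88484.

319.88484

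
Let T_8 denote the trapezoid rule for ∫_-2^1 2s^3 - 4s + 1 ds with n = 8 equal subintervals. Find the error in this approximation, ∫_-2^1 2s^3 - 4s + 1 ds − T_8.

0.2109375

Exact integral: ∫_-2^1 f(s) ds = 1.5.
T_8 = 1.2890625.
Error = 1.5 − 1.2890625 = 0.2109375.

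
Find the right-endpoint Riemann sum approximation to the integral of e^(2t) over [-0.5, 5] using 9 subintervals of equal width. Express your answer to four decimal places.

19081.2487

Δt = (5 − (-0.5))/9 = 11/18.
Right endpoints: 1/9, 13/18, 4/3, 35/18, 23/9, 19/6, 34/9, 79/18, 5.
f(1/9) ≈ 1.2488, f(13/18) ≈ 4.2395, f(4/3) ≈ 14.3919, f(35/18) ≈ 48.8566, f(23/9) ≈ 165.8545, f(19/6) ≈ 563.0302, f(34/9) ≈ 1911.3318, f(79/18) ≈ 6488.4424, f(5) ≈ 22026.4658.
Sum = Δt · [f(1/9) + f(13/18) + f(4/3) + ...].
Sum ≈ 19081.2487.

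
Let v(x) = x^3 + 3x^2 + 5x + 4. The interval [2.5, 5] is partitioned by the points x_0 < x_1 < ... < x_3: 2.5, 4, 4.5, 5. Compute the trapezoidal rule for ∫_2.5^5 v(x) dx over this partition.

Subinterval widths: 1.5, 0.5, 0.5.
v(2.5) = 50.875, v(4) = 136, v(4.5) = 178.375, v(5) = 229.
On each subinterval the trapezoid contributes (Δx_i/2)·[v(x_{i-1}) + v(x_i)].
Sum = 320.59375.

320.59375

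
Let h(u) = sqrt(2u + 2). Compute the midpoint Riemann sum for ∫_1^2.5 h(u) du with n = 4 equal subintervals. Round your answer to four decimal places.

3.5075

Δu = (2.5 − 1)/4 = 0.375.
Midpoints: 1.1875, 1.5625, 1.9375, 2.3125.
h(1.1875) ≈ 2.0917, h(1.5625) ≈ 2.2638, h(1.9375) ≈ 2.4238, h(2.3125) ≈ 2.5739.
Sum = Δu · [h(1.1875) + h(1.5625) + h(1.9375) + h(2.3125)].
Sum ≈ 3.5075.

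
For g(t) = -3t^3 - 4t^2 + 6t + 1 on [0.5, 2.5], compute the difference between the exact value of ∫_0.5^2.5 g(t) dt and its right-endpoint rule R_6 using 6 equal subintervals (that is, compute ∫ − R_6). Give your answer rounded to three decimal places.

Exact integral: ∫_0.5^2.5 g(t) dt ≈ -29.91667.
R_6 ≈ -40.31481.
Error ≈ -29.91667 − (-40.31481) ≈ 10.398.

10.398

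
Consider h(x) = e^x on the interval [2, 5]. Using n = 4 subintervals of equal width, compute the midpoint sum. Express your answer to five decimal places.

137.77228

Δx = (5 − 2)/4 = 0.75.
Midpoints: 2.375, 3.125, 3.875, 4.625.
h(2.375) ≈ 10.75101, h(3.125) ≈ 22.75990, h(3.875) ≈ 48.18270, h(4.625) ≈ 102.00277.
Sum = Δx · [h(2.375) + h(3.125) + h(3.875) + h(4.625)].
Sum ≈ 137.77228.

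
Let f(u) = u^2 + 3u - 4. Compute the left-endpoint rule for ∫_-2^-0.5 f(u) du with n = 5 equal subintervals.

Δu = (-0.5 − (-2))/5 = 0.3.
Left endpoints: -2, -1.7, -1.4, -1.1, -0.8.
f(-2) = -6, f(-1.7) = -6.21, f(-1.4) = -6.24, f(-1.1) = -6.09, f(-0.8) = -5.76.
Sum = Δu · [f(-2) + f(-1.7) + f(-1.4) + f(-1.1) + f(-0.8)].
Sum = -9.09.

-9.09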